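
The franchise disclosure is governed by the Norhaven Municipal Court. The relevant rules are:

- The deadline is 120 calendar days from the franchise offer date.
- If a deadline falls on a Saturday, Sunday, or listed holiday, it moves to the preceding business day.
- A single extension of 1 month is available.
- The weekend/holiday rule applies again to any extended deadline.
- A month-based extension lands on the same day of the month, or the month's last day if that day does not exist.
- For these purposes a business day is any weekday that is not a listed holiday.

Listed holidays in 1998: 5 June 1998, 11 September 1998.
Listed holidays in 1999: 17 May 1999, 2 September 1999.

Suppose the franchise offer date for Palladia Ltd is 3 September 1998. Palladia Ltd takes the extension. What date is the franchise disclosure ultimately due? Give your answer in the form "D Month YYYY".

120 calendar days after 3 September 1998 is 1 January 1999.
1 January 1999 falls on a Friday, which is a business day, so no adjustment is needed.
Applying the 1 month extension: 1 month after 1 January 1999 is 1 February 1999.
1 February 1999 falls on a Monday, which is a business day, so no adjustment is needed.
Deadline: 1 February 1999.

1 February 1999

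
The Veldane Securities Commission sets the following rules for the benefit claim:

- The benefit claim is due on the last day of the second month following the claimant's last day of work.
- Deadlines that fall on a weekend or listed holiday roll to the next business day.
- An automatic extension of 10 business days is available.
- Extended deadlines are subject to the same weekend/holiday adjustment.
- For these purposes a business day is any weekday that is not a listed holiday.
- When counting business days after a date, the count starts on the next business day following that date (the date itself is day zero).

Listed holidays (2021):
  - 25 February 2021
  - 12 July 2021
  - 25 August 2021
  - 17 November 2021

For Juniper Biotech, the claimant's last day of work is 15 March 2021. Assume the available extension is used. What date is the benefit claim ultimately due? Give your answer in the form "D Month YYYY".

2 months after 15 March 2021 falls in May 2021; the last day of that month is 31 May 2021.
31 May 2021 is a Monday and not a listed holiday, so it stands.
The 10-business-day extension runs from 31 May 2021 to 14 June 2021.
14 June 2021 (Monday) is already a business day.
The final due date is 14 June 2021.

14 June 2021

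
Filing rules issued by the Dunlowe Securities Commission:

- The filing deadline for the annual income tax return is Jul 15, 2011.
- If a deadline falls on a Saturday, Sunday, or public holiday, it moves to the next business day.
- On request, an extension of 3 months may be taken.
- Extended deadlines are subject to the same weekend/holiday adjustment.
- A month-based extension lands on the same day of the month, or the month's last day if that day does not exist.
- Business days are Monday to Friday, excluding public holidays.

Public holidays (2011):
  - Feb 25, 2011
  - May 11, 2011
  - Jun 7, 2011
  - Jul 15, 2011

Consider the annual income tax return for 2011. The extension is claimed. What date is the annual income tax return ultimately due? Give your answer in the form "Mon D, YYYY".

Oct 18, 2011

Start from the fixed due date, Jul 15, 2011.
Jul 15, 2011 falls on a listed holiday. Rolling to the next business day gives Jul 18, 2011, a Monday.
Applying the 3 months extension: 3 months after Jul 18, 2011 is Oct 18, 2011.
Since Oct 18, 2011 is a Tuesday and not a holiday, the date is unchanged.
So the filing is due Oct 18, 2011.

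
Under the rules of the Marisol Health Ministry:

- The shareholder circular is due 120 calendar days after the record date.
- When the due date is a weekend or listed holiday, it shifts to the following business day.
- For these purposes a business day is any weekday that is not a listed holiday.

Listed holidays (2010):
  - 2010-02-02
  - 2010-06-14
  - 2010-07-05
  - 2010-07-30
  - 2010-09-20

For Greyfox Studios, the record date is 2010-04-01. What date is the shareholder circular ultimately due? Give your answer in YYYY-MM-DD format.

2010-08-02

120 calendar days after 2010-04-01 is 2010-07-30.
2010-07-30 falls on a listed holiday. Rolling to the next business day gives 2010-08-02, a Monday.
Final deadline: 2010-08-02.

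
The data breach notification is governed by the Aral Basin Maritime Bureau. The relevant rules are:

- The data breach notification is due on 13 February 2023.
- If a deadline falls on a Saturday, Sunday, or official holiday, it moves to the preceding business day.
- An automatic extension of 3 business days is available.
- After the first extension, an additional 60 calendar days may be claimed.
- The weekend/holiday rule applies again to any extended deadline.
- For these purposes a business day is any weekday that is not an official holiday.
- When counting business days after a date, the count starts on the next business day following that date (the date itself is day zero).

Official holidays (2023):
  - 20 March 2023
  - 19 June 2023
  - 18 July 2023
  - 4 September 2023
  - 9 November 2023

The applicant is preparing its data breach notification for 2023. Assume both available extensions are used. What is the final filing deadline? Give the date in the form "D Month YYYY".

The statutory due date is 13 February 2023.
13 February 2023 falls on a Monday, which is a business day, so no adjustment is needed.
Counting 3 further business days from 13 February 2023 reaches 16 February 2023.
16 February 2023 falls on a Thursday, which is a business day, so no adjustment is needed.
The 60-calendar-day extension moves the deadline from 16 February 2023 to 17 April 2023.
17 April 2023 falls on a Monday, which is a business day, so no adjustment is needed.
The final due date is 17 April 2023.

17 April 2023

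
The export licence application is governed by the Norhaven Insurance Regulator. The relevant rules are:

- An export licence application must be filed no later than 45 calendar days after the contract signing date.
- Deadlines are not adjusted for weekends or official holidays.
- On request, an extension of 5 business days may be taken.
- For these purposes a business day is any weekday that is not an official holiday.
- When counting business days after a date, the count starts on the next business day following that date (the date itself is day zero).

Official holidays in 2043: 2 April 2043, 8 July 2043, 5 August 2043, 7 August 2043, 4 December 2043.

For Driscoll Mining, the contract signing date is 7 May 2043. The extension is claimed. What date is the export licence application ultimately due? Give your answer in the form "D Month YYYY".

26 June 2043

45 calendar days after 7 May 2043 is 21 June 2043.
No adjustment is made for weekends or holidays, so 21 June 2043 stands.
Applying the 5-business-day extension: 5 business days after 21 June 2043 is 26 June 2043.
26 June 2043 is a Friday; no weekend or holiday adjustment applies.
Final deadline: 26 June 2043.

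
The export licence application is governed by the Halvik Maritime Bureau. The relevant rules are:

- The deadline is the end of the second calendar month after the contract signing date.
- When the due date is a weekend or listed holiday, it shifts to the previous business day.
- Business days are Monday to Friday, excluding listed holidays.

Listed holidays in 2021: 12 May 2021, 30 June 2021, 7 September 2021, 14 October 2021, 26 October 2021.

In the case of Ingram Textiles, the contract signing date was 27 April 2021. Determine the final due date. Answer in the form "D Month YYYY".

2 months after 27 April 2021 falls in June 2021; the last day of that month is 30 June 2021.
30 June 2021 is a listed holiday; the preceding business day is 29 June 2021 (Tuesday).
The final due date is 29 June 2021.

29 June 2021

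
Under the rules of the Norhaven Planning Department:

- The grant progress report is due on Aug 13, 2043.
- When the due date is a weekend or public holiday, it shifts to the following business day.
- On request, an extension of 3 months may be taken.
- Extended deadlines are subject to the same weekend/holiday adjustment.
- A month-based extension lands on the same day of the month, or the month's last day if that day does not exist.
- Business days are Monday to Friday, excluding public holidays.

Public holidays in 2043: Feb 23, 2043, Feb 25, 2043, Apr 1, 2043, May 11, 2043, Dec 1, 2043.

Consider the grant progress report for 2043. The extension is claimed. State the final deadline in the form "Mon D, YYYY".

The stated deadline is Aug 13, 2043.
Aug 13, 2043 is a Thursday and not a listed holiday, so it stands.
Applying the 3 months extension: 3 months after Aug 13, 2043 is Nov 13, 2043.
Nov 13, 2043 is a Friday and not a listed holiday, so it stands.
The final due date is Nov 13, 2043.

Nov 13, 2043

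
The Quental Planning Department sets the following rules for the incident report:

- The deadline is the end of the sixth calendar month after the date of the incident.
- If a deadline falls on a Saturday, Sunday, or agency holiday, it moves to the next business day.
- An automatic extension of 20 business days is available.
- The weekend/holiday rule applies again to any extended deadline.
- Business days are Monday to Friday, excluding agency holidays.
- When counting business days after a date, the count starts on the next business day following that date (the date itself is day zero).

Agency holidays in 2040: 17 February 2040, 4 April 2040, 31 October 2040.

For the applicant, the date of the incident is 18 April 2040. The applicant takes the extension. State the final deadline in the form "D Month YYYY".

6 months after 18 April 2040 is October 2040; that month ends on 31 October 2040.
31 October 2040 falls on a listed holiday. Rolling to the next business day gives 1 November 2040, a Thursday.
Counting 20 further business days from 1 November 2040 reaches 29 November 2040.
29 November 2040 falls on a Thursday, which is a business day, so no adjustment is needed.
So the filing is due 29 November 2040.

29 November 2040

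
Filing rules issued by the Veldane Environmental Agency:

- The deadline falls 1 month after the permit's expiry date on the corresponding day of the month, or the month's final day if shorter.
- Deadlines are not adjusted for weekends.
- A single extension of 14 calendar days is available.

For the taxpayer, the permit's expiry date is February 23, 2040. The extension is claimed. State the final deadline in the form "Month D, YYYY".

1 month after February 23, 2040, on the same day of the month, is March 23, 2040.
March 23, 2040 falls on a Friday. The rules make no weekend/holiday allowance, so it remains March 23, 2040.
With the 14-day extension, March 23, 2040 becomes April 6, 2040.
April 6, 2040 is a Friday; no weekend or holiday adjustment applies.
The final due date is April 6, 2040.

April 6, 2040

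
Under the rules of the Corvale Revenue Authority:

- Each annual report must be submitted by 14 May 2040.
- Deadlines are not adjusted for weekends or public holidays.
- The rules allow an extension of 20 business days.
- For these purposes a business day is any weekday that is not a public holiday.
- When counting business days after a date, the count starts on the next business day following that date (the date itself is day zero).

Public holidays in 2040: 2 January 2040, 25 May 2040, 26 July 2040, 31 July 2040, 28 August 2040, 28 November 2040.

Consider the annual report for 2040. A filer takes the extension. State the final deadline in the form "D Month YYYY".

The statutory due date is 14 May 2040.
14 May 2040 is a Monday; no weekend or holiday adjustment applies.
The 20-business-day extension runs from 14 May 2040 to 12 June 2040.
12 June 2040 is a Tuesday; no weekend or holiday adjustment applies.
So the filing is due 12 June 2040.

12 June 2040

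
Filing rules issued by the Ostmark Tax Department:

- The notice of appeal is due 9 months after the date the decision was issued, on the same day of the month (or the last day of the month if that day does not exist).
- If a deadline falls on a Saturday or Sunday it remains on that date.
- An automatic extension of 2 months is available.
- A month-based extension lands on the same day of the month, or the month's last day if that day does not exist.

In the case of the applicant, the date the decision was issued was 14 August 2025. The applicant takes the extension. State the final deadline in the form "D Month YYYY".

14 July 2026

Moving 9 months forward from 14 August 2025 on the corresponding day gives 14 May 2026.
No adjustment is made for weekends or holidays, so 14 May 2026 stands.
Add 2 months to 14 May 2026: 14 July 2026.
No adjustment is made for weekends or holidays, so 14 July 2026 stands.
So the filing is due 14 July 2026.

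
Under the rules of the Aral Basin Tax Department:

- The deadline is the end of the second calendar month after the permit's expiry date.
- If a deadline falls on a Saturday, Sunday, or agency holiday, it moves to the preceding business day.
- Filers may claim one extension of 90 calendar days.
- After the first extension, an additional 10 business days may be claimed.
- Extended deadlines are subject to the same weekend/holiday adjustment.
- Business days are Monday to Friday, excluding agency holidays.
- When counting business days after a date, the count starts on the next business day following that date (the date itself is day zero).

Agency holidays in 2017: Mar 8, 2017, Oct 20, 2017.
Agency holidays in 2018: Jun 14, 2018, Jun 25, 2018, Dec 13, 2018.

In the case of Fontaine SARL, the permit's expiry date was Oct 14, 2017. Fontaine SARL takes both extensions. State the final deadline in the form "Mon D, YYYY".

Apr 12, 2018

The second month after Oct 14, 2017 is December 2017, whose last day is Dec 31, 2017.
Dec 31, 2017 falls on a Sunday. Rolling to the preceding business day gives Dec 29, 2017, a Friday.
Add the 90 calendar-day extension to Dec 29, 2017: Mar 29, 2018.
Mar 29, 2018 falls on a Thursday, which is a business day, so no adjustment is needed.
Counting 10 further business days from Mar 29, 2018 reaches Apr 12, 2018.
Apr 12, 2018 is a Thursday and not a listed holiday, so it stands.
Final deadline: Apr 12, 2018.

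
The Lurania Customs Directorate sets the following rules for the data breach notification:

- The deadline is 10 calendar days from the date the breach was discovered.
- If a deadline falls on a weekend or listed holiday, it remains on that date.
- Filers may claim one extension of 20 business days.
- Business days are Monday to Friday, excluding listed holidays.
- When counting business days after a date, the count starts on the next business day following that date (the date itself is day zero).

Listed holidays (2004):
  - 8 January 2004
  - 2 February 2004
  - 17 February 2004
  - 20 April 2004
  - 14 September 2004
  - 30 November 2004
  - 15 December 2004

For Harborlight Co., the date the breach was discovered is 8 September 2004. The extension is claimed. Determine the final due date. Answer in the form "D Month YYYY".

Trigger date 8 September 2004 + 10 calendar days = 18 September 2004.
No adjustment is made for weekends or holidays, so 18 September 2004 stands.
Applying the 20-business-day extension: 20 business days after 18 September 2004 is 15 October 2004.
15 October 2004 falls on a Friday. The rules make no weekend/holiday allowance, so it remains 15 October 2004.
Final deadline: 15 October 2004.

15 October 2004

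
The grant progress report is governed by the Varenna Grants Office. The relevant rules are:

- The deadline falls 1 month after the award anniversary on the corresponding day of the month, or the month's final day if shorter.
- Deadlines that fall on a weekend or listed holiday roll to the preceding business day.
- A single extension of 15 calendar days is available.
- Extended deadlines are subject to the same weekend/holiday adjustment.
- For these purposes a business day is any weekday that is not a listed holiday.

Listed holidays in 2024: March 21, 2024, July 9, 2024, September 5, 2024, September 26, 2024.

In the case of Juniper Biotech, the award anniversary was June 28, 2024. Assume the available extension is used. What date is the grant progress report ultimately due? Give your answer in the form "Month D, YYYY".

August 9, 2024

Moving 1 month forward from June 28, 2024 on the corresponding day gives July 28, 2024.
Because July 28, 2024 is a Sunday, the deadline becomes July 26, 2024 (Friday).
The 15-calendar-day extension moves the deadline from July 26, 2024 to August 10, 2024.
August 10, 2024 falls on a Saturday. Rolling to the preceding business day gives August 9, 2024, a Friday.
So the filing is due August 9, 2024.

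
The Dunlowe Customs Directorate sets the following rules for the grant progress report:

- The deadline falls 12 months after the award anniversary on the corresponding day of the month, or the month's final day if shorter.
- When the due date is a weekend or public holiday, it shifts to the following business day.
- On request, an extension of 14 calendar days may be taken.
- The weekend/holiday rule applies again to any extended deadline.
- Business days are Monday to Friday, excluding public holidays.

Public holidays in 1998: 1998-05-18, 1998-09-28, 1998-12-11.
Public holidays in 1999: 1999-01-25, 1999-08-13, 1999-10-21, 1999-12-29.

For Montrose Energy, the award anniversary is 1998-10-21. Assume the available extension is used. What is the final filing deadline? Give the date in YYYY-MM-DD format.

Moving 12 months forward from 1998-10-21 on the corresponding day gives 1999-10-21.
1999-10-21 falls on a listed holiday. Rolling to the next business day gives 1999-10-22, a Friday.
Applying the 14-calendar-day extension: 1999-10-22 + 14 days = 1999-11-05.
Since 1999-11-05 is a Friday and not a holiday, the date is unchanged.
The final due date is 1999-11-05.

1999-11-05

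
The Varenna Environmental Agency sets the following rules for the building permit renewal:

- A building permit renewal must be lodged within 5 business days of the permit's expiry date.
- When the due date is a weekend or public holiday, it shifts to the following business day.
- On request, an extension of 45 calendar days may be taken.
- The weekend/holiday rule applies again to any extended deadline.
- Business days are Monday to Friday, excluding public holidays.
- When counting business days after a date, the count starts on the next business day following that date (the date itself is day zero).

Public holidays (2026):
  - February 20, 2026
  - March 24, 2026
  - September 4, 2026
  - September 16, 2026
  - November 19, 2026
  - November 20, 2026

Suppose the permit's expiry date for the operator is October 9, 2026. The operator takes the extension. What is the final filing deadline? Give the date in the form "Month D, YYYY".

November 30, 2026

5 business days after October 9, 2026, excluding weekends and holidays, is October 16, 2026.
Since October 16, 2026 is a Friday and not a holiday, the date is unchanged.
Applying the 45-calendar-day extension: October 16, 2026 + 45 days = November 30, 2026.
Since November 30, 2026 is a Monday and not a holiday, the date is unchanged.
The final due date is November 30, 2026.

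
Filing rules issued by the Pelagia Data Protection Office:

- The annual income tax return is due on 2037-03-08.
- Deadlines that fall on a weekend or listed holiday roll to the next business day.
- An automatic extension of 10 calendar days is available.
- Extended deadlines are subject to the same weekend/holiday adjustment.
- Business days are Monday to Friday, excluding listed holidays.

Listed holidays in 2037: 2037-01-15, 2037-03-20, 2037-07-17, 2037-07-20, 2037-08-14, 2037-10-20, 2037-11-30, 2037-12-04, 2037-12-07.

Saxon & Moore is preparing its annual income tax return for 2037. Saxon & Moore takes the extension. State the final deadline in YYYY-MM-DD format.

The stated deadline is 2037-03-08.
2037-03-08 is a Sunday; the next business day is 2037-03-09 (Monday).
The 10-calendar-day extension moves the deadline from 2037-03-09 to 2037-03-19.
2037-03-19 (Thursday) is already a business day.
The final due date is 2037-03-19.

2037-03-19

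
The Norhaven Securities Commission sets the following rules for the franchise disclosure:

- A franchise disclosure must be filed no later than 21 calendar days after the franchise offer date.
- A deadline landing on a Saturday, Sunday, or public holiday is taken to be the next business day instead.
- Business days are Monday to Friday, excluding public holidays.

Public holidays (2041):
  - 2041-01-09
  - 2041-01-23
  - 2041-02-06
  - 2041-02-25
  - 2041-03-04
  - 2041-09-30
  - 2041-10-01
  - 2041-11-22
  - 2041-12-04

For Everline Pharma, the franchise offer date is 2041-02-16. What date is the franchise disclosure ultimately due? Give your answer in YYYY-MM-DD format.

21 calendar days after 2041-02-16 is 2041-03-09.
Because 2041-03-09 is a Saturday, the deadline becomes 2041-03-11 (Monday).
Deadline: 2041-03-11.

2041-03-11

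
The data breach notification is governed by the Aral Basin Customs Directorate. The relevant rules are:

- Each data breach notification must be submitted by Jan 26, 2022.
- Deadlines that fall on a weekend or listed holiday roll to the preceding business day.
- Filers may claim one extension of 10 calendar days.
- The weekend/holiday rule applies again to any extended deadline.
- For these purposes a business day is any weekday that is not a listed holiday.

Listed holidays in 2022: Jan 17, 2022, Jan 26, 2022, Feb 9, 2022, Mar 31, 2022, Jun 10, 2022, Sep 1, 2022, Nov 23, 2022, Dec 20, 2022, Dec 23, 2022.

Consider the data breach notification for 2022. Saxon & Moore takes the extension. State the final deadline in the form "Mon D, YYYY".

Feb 4, 2022

The statutory due date is Jan 26, 2022.
Jan 26, 2022 is a listed holiday, so it moves to the preceding business day, Jan 25, 2022 (Tuesday).
The 10-calendar-day extension moves the deadline from Jan 25, 2022 to Feb 4, 2022.
Feb 4, 2022 is a Friday and not a listed holiday, so it stands.
Final deadline: Feb 4, 2022.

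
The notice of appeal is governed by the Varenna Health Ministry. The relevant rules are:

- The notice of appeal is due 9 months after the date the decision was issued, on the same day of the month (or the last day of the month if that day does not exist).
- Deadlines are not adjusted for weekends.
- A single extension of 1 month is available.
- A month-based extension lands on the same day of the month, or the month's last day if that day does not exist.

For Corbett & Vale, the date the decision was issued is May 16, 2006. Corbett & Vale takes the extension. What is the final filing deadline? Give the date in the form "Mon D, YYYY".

Moving 9 months forward from May 16, 2006 on the corresponding day gives Feb 16, 2007.
Feb 16, 2007 falls on a Friday. The rules make no weekend/holiday allowance, so it remains Feb 16, 2007.
The 1 month extension carries Feb 16, 2007 to Mar 16, 2007.
No adjustment is made for weekends or holidays, so Mar 16, 2007 stands.
Deadline: Mar 16, 2007.

Mar 16, 2007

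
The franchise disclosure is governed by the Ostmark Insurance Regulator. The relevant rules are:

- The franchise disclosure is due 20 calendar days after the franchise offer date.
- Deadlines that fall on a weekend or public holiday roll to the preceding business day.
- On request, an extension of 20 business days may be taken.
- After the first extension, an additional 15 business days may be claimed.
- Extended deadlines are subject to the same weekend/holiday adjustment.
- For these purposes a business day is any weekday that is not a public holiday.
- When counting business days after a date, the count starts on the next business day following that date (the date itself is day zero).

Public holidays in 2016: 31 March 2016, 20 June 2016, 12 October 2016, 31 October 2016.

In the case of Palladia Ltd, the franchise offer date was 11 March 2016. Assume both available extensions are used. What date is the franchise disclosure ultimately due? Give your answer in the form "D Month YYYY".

From 11 March 2016, 20 calendar days later is 31 March 2016.
31 March 2016 is a listed holiday; the preceding business day is 30 March 2016 (Wednesday).
Applying the 20-business-day extension: 20 business days after 30 March 2016 is 28 April 2016.
28 April 2016 (Thursday) is already a business day.
Counting 15 further business days from 28 April 2016 reaches 19 May 2016.
19 May 2016 falls on a Thursday, which is a business day, so no adjustment is needed.
So the filing is due 19 May 2016.

19 May 2016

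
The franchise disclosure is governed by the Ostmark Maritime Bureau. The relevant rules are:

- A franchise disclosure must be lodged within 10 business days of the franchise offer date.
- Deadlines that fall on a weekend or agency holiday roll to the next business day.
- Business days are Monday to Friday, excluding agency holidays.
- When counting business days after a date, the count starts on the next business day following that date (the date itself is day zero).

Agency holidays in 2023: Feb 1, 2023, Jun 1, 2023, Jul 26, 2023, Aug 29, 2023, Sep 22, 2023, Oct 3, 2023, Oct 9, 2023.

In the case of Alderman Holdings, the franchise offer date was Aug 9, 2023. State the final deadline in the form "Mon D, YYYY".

Counting 10 business days after Aug 9, 2023 (skipping weekends and listed holidays) reaches Aug 23, 2023.
Aug 23, 2023 (Wednesday) is already a business day.
So the filing is due Aug 23, 2023.

Aug 23, 2023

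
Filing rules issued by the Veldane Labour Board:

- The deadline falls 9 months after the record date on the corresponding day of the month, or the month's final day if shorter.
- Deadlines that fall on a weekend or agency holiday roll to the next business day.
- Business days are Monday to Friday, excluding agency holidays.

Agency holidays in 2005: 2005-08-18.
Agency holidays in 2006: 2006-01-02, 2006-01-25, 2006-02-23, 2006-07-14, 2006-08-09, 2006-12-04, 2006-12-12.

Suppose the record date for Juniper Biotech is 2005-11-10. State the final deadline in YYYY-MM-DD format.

9 months after 2005-11-10, on the same day of the month, is 2006-08-10.
2006-08-10 falls on a Thursday, which is a business day, so no adjustment is needed.
The final due date is 2006-08-10.

2006-08-10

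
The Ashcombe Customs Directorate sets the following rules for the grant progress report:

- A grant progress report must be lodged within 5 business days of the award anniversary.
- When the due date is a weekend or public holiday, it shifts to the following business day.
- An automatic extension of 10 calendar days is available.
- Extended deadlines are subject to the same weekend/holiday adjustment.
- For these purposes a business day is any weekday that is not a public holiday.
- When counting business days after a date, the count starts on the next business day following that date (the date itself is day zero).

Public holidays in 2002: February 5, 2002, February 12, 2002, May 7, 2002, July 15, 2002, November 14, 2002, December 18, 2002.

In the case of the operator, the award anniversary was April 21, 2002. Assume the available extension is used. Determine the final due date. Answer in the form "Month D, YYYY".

Starting the day after April 21, 2002 and counting 5 business days lands on April 26, 2002.
April 26, 2002 is a Friday and not a listed holiday, so it stands.
The 10-calendar-day extension moves the deadline from April 26, 2002 to May 6, 2002.
May 6, 2002 (Monday) is already a business day.
Deadline: May 6, 2002.

May 6, 2002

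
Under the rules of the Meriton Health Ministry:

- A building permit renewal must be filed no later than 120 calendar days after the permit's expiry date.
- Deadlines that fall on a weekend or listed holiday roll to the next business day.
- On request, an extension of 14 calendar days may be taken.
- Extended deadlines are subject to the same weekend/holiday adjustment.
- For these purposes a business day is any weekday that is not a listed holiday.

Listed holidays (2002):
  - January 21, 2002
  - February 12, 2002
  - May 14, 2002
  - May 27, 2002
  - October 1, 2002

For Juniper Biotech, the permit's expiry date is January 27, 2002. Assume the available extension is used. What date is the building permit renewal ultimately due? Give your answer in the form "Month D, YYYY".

June 11, 2002

120 calendar days after January 27, 2002 is May 27, 2002.
May 27, 2002 is a listed holiday, so it moves to the next business day, May 28, 2002 (Tuesday).
The 14-calendar-day extension moves the deadline from May 28, 2002 to June 11, 2002.
Since June 11, 2002 is a Tuesday and not a holiday, the date is unchanged.
Deadline: June 11, 2002.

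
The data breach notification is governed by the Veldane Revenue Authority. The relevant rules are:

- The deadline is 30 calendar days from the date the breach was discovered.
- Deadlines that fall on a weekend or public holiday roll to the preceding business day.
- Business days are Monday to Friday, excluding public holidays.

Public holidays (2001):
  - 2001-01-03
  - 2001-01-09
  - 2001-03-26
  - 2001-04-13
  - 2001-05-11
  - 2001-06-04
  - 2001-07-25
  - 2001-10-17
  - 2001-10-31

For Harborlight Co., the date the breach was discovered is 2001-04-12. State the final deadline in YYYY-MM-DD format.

Adding 30 calendar days to 2001-04-12 gives 2001-05-12.
2001-05-12 is a Saturday; the preceding business day is 2001-05-10 (Thursday).
Deadline: 2001-05-10.

2001-05-10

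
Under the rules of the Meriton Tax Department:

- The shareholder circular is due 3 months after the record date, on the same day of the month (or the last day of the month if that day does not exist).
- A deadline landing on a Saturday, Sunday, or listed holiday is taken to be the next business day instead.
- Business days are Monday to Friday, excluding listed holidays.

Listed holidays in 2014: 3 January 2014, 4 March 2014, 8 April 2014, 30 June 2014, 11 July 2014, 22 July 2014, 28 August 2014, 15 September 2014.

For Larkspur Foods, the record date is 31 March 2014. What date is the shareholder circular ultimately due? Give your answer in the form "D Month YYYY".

1 July 2014

Moving 3 months forward from 31 March 2014 on the corresponding day gives 30 June 2014 (day 31 does not exist in June, so the month's last day is used).
Because 30 June 2014 is a listed holiday, the deadline becomes 1 July 2014 (Tuesday).
So the filing is due 1 July 2014.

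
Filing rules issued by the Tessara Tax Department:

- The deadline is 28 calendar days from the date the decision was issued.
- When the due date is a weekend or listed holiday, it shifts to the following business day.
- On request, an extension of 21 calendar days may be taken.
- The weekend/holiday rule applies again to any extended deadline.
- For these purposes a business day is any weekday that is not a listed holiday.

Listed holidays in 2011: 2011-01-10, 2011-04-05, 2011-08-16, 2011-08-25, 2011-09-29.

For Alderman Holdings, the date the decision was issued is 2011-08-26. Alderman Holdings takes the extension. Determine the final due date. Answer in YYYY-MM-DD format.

2011-10-14

Trigger date 2011-08-26 + 28 calendar days = 2011-09-23.
Since 2011-09-23 is a Friday and not a holiday, the date is unchanged.
With the 21-day extension, 2011-09-23 becomes 2011-10-14.
2011-10-14 (Friday) is already a business day.
Final deadline: 2011-10-14.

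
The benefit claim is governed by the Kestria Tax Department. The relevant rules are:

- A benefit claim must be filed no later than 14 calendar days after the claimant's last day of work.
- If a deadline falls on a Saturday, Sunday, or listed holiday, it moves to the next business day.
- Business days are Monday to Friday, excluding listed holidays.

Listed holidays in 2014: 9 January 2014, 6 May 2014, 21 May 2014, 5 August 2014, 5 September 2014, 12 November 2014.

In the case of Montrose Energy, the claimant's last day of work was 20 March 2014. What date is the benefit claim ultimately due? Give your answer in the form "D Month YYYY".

3 April 2014

From 20 March 2014, 14 calendar days later is 3 April 2014.
3 April 2014 (Thursday) is already a business day.
So the filing is due 3 April 2014.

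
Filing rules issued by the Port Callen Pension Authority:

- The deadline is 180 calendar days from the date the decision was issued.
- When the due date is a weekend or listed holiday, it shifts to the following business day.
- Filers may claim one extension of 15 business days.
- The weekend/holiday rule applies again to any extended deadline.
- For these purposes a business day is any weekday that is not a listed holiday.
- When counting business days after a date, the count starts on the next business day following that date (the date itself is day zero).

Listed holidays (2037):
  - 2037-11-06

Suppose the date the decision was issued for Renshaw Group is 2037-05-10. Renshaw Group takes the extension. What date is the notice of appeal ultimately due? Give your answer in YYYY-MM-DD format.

2037-11-30

Adding 180 calendar days to 2037-05-10 gives 2037-11-06.
2037-11-06 is a listed holiday, so it moves to the next business day, 2037-11-09 (Monday).
The 15-business-day extension runs from 2037-11-09 to 2037-11-30.
2037-11-30 (Monday) is already a business day.
Final deadline: 2037-11-30.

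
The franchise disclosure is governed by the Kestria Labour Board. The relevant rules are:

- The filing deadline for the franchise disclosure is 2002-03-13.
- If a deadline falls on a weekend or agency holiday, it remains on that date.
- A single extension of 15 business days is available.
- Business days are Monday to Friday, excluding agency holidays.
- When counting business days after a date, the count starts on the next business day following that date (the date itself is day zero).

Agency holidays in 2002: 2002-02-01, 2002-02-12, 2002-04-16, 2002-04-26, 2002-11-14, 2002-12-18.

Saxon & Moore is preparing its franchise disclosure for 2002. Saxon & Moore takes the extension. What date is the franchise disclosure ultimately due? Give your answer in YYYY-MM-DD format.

The stated deadline is 2002-03-13.
2002-03-13 is a Wednesday; no weekend or holiday adjustment applies.
Applying the 15-business-day extension: 15 business days after 2002-03-13 is 2002-04-03.
2002-04-03 is a Wednesday; no weekend or holiday adjustment applies.
The final due date is 2002-04-03.

2002-04-03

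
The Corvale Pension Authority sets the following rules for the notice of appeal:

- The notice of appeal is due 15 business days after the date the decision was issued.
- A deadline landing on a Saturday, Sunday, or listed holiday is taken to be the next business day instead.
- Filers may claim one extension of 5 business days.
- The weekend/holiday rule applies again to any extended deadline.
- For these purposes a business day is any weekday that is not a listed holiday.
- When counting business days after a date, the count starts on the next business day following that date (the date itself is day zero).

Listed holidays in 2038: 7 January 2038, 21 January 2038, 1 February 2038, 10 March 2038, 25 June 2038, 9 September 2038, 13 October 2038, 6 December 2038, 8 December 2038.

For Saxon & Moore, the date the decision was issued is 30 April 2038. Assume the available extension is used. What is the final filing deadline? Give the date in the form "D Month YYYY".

28 May 2038

Starting the day after 30 April 2038 and counting 15 business days lands on 21 May 2038.
Since 21 May 2038 is a Friday and not a holiday, the date is unchanged.
Counting 5 further business days from 21 May 2038 reaches 28 May 2038.
28 May 2038 (Friday) is already a business day.
So the filing is due 28 May 2038.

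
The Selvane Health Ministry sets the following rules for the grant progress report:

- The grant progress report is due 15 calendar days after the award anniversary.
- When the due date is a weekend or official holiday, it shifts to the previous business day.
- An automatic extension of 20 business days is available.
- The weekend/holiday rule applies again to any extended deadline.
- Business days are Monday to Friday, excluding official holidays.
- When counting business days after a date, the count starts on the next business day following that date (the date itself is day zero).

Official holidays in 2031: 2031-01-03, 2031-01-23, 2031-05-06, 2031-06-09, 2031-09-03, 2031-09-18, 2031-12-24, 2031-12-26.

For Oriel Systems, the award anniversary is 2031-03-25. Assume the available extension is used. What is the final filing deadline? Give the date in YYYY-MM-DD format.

2031-05-08

Trigger date 2031-03-25 + 15 calendar days = 2031-04-09.
2031-04-09 falls on a Wednesday, which is a business day, so no adjustment is needed.
The 20-business-day extension runs from 2031-04-09 to 2031-05-08.
2031-05-08 (Thursday) is already a business day.
Final deadline: 2031-05-08.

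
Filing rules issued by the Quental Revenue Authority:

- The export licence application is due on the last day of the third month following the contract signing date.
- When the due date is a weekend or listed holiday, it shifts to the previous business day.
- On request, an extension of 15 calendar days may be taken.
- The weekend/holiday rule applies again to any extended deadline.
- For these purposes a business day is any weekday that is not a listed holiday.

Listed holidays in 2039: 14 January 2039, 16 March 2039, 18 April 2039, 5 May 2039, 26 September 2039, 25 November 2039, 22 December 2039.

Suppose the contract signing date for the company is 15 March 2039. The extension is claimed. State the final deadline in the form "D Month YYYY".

3 months after 15 March 2039 falls in June 2039; the last day of that month is 30 June 2039.
Since 30 June 2039 is a Thursday and not a holiday, the date is unchanged.
With the 15-day extension, 30 June 2039 becomes 15 July 2039.
15 July 2039 is a Friday and not a listed holiday, so it stands.
The final due date is 15 July 2039.

15 July 2039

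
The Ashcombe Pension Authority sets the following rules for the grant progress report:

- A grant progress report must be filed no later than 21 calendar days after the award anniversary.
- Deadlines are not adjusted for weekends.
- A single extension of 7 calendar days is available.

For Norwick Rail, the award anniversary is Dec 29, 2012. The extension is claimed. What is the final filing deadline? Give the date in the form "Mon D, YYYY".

Jan 26, 2013

Adding 21 calendar days to Dec 29, 2012 gives Jan 19, 2013.
No adjustment is made for weekends or holidays, so Jan 19, 2013 stands.
The 7-calendar-day extension moves the deadline from Jan 19, 2013 to Jan 26, 2013.
Jan 26, 2013 falls on a Saturday. The rules make no weekend/holiday allowance, so it remains Jan 26, 2013.
The final due date is Jan 26, 2013.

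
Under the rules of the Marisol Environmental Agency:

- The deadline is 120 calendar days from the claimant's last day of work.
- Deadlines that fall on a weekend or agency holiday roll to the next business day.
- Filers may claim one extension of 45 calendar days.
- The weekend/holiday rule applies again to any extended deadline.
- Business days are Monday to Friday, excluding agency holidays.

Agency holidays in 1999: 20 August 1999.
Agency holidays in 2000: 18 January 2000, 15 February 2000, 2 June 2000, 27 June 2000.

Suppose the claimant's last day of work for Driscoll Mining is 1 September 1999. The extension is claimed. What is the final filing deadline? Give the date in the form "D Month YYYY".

Adding 120 calendar days to 1 September 1999 gives 30 December 1999.
30 December 1999 (Thursday) is already a business day.
Add the 45 calendar-day extension to 30 December 1999: 13 February 2000.
13 February 2000 falls on a Sunday. Rolling to the next business day gives 14 February 2000, a Monday.
Deadline: 14 February 2000.

14 February 2000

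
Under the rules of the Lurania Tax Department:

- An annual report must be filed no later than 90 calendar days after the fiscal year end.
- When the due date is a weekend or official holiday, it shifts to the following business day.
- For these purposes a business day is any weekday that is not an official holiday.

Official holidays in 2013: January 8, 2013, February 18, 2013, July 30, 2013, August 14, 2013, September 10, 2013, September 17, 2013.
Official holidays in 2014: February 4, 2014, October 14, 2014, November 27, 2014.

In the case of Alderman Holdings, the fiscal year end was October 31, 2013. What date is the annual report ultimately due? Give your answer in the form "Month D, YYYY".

Trigger date October 31, 2013 + 90 calendar days = January 29, 2014.
Since January 29, 2014 is a Wednesday and not a holiday, the date is unchanged.
So the filing is due January 29, 2014.

January 29, 2014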